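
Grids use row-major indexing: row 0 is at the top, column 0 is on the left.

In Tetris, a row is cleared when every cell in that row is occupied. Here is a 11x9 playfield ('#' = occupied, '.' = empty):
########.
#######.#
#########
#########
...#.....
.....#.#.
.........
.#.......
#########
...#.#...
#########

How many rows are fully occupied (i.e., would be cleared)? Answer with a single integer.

Answer: 4

Derivation:
Check each row:
  row 0: 1 empty cell -> not full
  row 1: 1 empty cell -> not full
  row 2: 0 empty cells -> FULL (clear)
  row 3: 0 empty cells -> FULL (clear)
  row 4: 8 empty cells -> not full
  row 5: 7 empty cells -> not full
  row 6: 9 empty cells -> not full
  row 7: 8 empty cells -> not full
  row 8: 0 empty cells -> FULL (clear)
  row 9: 7 empty cells -> not full
  row 10: 0 empty cells -> FULL (clear)
Total rows cleared: 4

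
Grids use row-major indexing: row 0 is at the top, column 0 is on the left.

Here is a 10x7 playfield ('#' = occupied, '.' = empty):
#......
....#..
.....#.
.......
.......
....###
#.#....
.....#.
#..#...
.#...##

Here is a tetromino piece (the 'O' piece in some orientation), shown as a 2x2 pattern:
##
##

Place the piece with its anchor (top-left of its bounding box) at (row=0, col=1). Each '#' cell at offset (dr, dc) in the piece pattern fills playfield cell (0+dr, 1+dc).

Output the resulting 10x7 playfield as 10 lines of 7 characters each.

Answer: ###....
.##.#..
.....#.
.......
.......
....###
#.#....
.....#.
#..#...
.#...##

Derivation:
Fill (0+0,1+0) = (0,1)
Fill (0+0,1+1) = (0,2)
Fill (0+1,1+0) = (1,1)
Fill (0+1,1+1) = (1,2)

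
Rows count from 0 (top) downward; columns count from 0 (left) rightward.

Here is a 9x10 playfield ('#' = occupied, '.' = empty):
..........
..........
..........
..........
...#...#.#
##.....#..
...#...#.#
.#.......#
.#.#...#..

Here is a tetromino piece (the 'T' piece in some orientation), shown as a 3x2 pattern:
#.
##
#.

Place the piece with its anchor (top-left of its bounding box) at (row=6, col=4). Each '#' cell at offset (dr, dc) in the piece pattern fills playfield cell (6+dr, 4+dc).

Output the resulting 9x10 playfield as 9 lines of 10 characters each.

Answer: ..........
..........
..........
..........
...#...#.#
##.....#..
...##..#.#
.#..##...#
.#.##..#..

Derivation:
Fill (6+0,4+0) = (6,4)
Fill (6+1,4+0) = (7,4)
Fill (6+1,4+1) = (7,5)
Fill (6+2,4+0) = (8,4)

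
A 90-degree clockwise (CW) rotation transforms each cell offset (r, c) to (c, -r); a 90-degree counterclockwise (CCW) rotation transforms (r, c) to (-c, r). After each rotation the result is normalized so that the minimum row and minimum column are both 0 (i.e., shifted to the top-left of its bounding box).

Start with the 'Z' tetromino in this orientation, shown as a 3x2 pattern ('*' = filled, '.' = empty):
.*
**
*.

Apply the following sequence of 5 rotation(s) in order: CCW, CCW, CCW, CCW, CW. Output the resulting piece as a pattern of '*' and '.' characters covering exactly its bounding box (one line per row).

Answer: **.
.**

Derivation:
Start:
.*
**
*.
After rotation 1 (CCW):
**.
.**
After rotation 2 (CCW):
.*
**
*.
After rotation 3 (CCW):
**.
.**
After rotation 4 (CCW):
.*
**
*.
After rotation 5 (CW):
**.
.**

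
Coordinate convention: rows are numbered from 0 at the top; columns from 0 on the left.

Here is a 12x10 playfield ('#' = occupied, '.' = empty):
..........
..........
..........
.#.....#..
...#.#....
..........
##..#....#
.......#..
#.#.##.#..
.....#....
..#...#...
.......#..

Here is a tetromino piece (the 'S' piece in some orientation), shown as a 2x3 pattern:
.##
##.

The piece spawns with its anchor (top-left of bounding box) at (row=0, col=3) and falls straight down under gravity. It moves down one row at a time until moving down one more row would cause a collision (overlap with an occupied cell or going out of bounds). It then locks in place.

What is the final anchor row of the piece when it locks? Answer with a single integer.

Answer: 2

Derivation:
Spawn at (row=0, col=3). Try each row:
  row 0: fits
  row 1: fits
  row 2: fits
  row 3: blocked -> lock at row 2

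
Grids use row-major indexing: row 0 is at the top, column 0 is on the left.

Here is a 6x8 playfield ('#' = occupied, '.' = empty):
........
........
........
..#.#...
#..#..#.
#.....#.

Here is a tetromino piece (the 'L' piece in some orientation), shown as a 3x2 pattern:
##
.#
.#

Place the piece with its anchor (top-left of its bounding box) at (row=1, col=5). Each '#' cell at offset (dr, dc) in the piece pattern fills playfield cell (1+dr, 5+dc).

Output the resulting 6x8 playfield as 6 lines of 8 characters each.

Fill (1+0,5+0) = (1,5)
Fill (1+0,5+1) = (1,6)
Fill (1+1,5+1) = (2,6)
Fill (1+2,5+1) = (3,6)

Answer: ........
.....##.
......#.
..#.#.#.
#..#..#.
#.....#.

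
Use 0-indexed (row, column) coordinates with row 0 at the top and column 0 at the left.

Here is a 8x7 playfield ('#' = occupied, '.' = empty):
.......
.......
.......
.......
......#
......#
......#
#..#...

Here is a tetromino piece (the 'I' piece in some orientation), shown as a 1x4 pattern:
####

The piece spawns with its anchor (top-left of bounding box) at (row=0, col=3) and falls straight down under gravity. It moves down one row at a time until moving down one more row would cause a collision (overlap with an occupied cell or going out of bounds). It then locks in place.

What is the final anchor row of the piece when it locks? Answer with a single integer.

Answer: 3

Derivation:
Spawn at (row=0, col=3). Try each row:
  row 0: fits
  row 1: fits
  row 2: fits
  row 3: fits
  row 4: blocked -> lock at row 3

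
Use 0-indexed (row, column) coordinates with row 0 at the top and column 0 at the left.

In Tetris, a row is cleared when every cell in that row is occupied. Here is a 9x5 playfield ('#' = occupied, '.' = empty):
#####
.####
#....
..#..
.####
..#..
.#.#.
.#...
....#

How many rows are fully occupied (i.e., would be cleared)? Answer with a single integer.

Check each row:
  row 0: 0 empty cells -> FULL (clear)
  row 1: 1 empty cell -> not full
  row 2: 4 empty cells -> not full
  row 3: 4 empty cells -> not full
  row 4: 1 empty cell -> not full
  row 5: 4 empty cells -> not full
  row 6: 3 empty cells -> not full
  row 7: 4 empty cells -> not full
  row 8: 4 empty cells -> not full
Total rows cleared: 1

Answer: 1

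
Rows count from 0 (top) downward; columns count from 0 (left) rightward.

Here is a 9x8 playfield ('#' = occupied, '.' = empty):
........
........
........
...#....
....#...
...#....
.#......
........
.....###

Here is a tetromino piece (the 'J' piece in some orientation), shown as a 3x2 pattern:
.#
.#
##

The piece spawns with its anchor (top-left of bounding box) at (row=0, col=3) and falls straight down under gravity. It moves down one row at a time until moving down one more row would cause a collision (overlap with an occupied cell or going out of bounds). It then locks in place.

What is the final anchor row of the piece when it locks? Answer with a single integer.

Answer: 0

Derivation:
Spawn at (row=0, col=3). Try each row:
  row 0: fits
  row 1: blocked -> lock at row 0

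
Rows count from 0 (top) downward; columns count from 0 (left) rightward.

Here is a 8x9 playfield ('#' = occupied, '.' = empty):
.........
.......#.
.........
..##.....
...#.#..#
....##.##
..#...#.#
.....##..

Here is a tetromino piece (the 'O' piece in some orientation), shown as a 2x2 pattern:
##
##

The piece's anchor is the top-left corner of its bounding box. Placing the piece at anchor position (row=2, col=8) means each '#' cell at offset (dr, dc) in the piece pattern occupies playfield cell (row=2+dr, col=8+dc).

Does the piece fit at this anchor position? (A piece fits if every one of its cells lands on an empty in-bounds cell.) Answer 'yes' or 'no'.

Check each piece cell at anchor (2, 8):
  offset (0,0) -> (2,8): empty -> OK
  offset (0,1) -> (2,9): out of bounds -> FAIL
  offset (1,0) -> (3,8): empty -> OK
  offset (1,1) -> (3,9): out of bounds -> FAIL
All cells valid: no

Answer: no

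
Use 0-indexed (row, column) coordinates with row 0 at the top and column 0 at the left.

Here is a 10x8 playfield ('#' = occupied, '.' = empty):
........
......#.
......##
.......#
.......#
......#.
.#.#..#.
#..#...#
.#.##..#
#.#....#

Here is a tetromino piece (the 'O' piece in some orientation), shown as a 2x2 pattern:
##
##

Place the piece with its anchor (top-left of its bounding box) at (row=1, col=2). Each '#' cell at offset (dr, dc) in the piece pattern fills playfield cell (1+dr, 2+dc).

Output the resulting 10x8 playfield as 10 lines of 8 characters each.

Fill (1+0,2+0) = (1,2)
Fill (1+0,2+1) = (1,3)
Fill (1+1,2+0) = (2,2)
Fill (1+1,2+1) = (2,3)

Answer: ........
..##..#.
..##..##
.......#
.......#
......#.
.#.#..#.
#..#...#
.#.##..#
#.#....#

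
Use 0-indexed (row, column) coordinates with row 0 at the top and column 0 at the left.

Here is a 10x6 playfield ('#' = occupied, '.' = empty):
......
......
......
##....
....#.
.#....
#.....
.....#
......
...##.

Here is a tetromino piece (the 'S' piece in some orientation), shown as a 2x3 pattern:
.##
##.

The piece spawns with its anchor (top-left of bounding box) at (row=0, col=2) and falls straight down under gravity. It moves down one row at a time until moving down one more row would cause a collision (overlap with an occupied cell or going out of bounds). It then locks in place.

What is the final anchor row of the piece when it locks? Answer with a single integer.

Spawn at (row=0, col=2). Try each row:
  row 0: fits
  row 1: fits
  row 2: fits
  row 3: fits
  row 4: blocked -> lock at row 3

Answer: 3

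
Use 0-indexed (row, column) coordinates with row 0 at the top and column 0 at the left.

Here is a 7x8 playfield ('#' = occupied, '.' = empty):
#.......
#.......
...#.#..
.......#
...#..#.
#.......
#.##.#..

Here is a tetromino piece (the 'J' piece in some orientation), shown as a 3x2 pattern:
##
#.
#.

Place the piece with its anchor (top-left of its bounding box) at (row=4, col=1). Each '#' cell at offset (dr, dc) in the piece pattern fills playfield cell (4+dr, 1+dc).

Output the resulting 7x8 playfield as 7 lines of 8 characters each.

Fill (4+0,1+0) = (4,1)
Fill (4+0,1+1) = (4,2)
Fill (4+1,1+0) = (5,1)
Fill (4+2,1+0) = (6,1)

Answer: #.......
#.......
...#.#..
.......#
.###..#.
##......
####.#..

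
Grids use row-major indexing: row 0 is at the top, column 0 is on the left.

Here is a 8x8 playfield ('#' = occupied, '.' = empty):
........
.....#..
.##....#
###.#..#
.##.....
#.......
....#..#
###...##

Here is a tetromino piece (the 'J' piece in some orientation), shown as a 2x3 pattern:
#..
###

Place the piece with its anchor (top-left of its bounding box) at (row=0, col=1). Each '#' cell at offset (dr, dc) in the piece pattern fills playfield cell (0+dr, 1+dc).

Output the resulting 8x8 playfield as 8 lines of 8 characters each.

Fill (0+0,1+0) = (0,1)
Fill (0+1,1+0) = (1,1)
Fill (0+1,1+1) = (1,2)
Fill (0+1,1+2) = (1,3)

Answer: .#......
.###.#..
.##....#
###.#..#
.##.....
#.......
....#..#
###...##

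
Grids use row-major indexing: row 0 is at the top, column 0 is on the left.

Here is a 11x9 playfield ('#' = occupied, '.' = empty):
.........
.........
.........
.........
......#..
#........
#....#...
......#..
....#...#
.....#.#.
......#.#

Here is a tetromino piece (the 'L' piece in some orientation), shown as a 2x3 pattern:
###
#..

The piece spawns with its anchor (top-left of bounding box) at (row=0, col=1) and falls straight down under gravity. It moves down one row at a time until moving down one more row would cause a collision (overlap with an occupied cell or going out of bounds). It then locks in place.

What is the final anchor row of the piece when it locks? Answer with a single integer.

Answer: 9

Derivation:
Spawn at (row=0, col=1). Try each row:
  row 0: fits
  row 1: fits
  row 2: fits
  row 3: fits
  row 4: fits
  row 5: fits
  row 6: fits
  row 7: fits
  row 8: fits
  row 9: fits
  row 10: blocked -> lock at row 9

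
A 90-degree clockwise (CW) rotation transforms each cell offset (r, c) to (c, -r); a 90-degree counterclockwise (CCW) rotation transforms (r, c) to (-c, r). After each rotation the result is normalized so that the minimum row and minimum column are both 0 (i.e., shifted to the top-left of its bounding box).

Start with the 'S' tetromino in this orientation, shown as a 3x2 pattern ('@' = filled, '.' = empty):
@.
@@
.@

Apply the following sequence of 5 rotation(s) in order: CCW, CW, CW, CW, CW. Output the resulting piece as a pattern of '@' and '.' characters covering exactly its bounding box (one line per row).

Start:
@.
@@
.@
After rotation 1 (CCW):
.@@
@@.
After rotation 2 (CW):
@.
@@
.@
After rotation 3 (CW):
.@@
@@.
After rotation 4 (CW):
@.
@@
.@
After rotation 5 (CW):
.@@
@@.

Answer: .@@
@@.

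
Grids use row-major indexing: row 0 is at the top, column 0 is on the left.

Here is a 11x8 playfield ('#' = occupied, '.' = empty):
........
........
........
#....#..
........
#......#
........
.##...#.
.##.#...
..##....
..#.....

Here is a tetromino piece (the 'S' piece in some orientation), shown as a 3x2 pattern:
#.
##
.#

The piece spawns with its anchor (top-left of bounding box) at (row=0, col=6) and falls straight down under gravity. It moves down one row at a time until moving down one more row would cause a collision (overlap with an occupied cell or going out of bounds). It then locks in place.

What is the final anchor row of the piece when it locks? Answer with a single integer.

Answer: 2

Derivation:
Spawn at (row=0, col=6). Try each row:
  row 0: fits
  row 1: fits
  row 2: fits
  row 3: blocked -> lock at row 2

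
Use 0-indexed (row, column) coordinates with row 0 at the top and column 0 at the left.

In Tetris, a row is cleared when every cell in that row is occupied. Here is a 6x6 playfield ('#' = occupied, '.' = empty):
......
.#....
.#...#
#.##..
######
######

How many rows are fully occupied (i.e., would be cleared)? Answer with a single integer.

Check each row:
  row 0: 6 empty cells -> not full
  row 1: 5 empty cells -> not full
  row 2: 4 empty cells -> not full
  row 3: 3 empty cells -> not full
  row 4: 0 empty cells -> FULL (clear)
  row 5: 0 empty cells -> FULL (clear)
Total rows cleared: 2

Answer: 2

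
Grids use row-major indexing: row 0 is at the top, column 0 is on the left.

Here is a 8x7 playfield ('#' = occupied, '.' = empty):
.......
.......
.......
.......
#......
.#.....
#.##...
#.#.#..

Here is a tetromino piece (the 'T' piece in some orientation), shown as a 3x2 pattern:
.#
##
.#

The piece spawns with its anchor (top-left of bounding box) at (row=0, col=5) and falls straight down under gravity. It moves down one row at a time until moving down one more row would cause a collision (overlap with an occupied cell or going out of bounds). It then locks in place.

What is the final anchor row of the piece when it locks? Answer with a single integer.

Spawn at (row=0, col=5). Try each row:
  row 0: fits
  row 1: fits
  row 2: fits
  row 3: fits
  row 4: fits
  row 5: fits
  row 6: blocked -> lock at row 5

Answer: 5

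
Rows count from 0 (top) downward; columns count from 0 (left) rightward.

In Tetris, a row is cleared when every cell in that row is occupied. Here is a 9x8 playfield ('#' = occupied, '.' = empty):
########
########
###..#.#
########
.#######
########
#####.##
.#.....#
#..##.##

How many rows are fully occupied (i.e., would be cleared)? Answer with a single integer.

Answer: 4

Derivation:
Check each row:
  row 0: 0 empty cells -> FULL (clear)
  row 1: 0 empty cells -> FULL (clear)
  row 2: 3 empty cells -> not full
  row 3: 0 empty cells -> FULL (clear)
  row 4: 1 empty cell -> not full
  row 5: 0 empty cells -> FULL (clear)
  row 6: 1 empty cell -> not full
  row 7: 6 empty cells -> not full
  row 8: 3 empty cells -> not full
Total rows cleared: 4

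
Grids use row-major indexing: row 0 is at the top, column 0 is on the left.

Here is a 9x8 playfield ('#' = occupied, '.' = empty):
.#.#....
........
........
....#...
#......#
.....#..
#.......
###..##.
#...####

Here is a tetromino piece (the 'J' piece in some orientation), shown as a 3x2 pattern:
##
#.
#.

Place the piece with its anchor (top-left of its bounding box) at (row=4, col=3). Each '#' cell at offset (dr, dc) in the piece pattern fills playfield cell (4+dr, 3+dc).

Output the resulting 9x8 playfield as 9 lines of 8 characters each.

Fill (4+0,3+0) = (4,3)
Fill (4+0,3+1) = (4,4)
Fill (4+1,3+0) = (5,3)
Fill (4+2,3+0) = (6,3)

Answer: .#.#....
........
........
....#...
#..##..#
...#.#..
#..#....
###..##.
#...####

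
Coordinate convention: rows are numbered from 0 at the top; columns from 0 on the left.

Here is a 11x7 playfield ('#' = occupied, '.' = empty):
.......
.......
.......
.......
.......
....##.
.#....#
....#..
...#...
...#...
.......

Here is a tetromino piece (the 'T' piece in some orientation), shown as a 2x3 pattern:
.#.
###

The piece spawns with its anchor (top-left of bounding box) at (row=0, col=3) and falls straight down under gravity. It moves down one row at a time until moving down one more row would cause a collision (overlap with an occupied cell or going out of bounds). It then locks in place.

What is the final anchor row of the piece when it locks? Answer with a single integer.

Answer: 3

Derivation:
Spawn at (row=0, col=3). Try each row:
  row 0: fits
  row 1: fits
  row 2: fits
  row 3: fits
  row 4: blocked -> lock at row 3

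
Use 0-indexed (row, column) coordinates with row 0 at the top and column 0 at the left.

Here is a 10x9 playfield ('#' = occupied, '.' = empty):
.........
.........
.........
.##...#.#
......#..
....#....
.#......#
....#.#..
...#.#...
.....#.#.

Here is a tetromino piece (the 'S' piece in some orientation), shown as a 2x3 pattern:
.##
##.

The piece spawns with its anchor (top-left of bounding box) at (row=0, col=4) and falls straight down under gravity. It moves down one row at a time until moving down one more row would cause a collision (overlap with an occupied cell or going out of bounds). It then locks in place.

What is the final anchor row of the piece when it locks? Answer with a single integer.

Answer: 2

Derivation:
Spawn at (row=0, col=4). Try each row:
  row 0: fits
  row 1: fits
  row 2: fits
  row 3: blocked -> lock at row 2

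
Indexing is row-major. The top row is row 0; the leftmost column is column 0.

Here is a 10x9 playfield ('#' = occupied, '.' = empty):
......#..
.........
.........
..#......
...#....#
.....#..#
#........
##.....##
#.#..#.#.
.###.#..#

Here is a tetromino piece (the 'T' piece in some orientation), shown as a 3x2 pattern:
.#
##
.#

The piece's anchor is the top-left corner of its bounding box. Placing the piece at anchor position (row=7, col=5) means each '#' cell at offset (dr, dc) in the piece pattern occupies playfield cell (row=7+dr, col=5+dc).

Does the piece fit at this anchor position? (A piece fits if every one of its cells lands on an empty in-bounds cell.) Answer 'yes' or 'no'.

Answer: no

Derivation:
Check each piece cell at anchor (7, 5):
  offset (0,1) -> (7,6): empty -> OK
  offset (1,0) -> (8,5): occupied ('#') -> FAIL
  offset (1,1) -> (8,6): empty -> OK
  offset (2,1) -> (9,6): empty -> OK
All cells valid: no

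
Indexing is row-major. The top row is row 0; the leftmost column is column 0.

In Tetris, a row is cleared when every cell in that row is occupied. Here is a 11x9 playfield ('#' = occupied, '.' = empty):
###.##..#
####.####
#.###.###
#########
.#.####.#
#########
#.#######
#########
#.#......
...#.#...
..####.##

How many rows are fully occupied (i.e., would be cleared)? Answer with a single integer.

Check each row:
  row 0: 3 empty cells -> not full
  row 1: 1 empty cell -> not full
  row 2: 2 empty cells -> not full
  row 3: 0 empty cells -> FULL (clear)
  row 4: 3 empty cells -> not full
  row 5: 0 empty cells -> FULL (clear)
  row 6: 1 empty cell -> not full
  row 7: 0 empty cells -> FULL (clear)
  row 8: 7 empty cells -> not full
  row 9: 7 empty cells -> not full
  row 10: 3 empty cells -> not full
Total rows cleared: 3

Answer: 3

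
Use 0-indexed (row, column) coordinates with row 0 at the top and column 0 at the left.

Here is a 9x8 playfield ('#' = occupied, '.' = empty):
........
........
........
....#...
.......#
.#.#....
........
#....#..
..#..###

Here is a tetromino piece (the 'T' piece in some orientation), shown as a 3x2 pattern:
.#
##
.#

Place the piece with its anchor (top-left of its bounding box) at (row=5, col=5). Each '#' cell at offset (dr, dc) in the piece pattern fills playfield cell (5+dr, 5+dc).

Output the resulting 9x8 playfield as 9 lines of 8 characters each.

Fill (5+0,5+1) = (5,6)
Fill (5+1,5+0) = (6,5)
Fill (5+1,5+1) = (6,6)
Fill (5+2,5+1) = (7,6)

Answer: ........
........
........
....#...
.......#
.#.#..#.
.....##.
#....##.
..#..###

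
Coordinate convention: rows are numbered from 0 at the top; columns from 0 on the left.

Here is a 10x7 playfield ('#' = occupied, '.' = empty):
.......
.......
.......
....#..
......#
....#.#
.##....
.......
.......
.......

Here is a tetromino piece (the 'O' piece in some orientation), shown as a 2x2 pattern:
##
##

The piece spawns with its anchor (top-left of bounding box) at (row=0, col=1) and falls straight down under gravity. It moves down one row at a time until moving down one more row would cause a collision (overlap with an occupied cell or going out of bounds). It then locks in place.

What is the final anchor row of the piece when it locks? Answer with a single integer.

Spawn at (row=0, col=1). Try each row:
  row 0: fits
  row 1: fits
  row 2: fits
  row 3: fits
  row 4: fits
  row 5: blocked -> lock at row 4

Answer: 4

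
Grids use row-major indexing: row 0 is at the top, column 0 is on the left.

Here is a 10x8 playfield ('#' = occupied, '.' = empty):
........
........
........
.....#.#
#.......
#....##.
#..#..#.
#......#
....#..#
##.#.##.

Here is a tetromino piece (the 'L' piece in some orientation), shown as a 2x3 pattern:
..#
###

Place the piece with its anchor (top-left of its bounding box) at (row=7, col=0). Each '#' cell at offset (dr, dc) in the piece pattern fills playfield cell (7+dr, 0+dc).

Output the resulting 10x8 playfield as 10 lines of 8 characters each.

Fill (7+0,0+2) = (7,2)
Fill (7+1,0+0) = (8,0)
Fill (7+1,0+1) = (8,1)
Fill (7+1,0+2) = (8,2)

Answer: ........
........
........
.....#.#
#.......
#....##.
#..#..#.
#.#....#
###.#..#
##.#.##.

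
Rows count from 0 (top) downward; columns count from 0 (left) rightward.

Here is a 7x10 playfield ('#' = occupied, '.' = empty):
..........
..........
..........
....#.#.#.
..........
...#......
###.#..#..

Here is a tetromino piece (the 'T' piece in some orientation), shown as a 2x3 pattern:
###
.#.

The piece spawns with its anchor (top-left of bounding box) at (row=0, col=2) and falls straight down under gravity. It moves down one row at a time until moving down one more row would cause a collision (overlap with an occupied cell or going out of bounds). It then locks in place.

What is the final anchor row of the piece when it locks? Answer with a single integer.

Answer: 2

Derivation:
Spawn at (row=0, col=2). Try each row:
  row 0: fits
  row 1: fits
  row 2: fits
  row 3: blocked -> lock at row 2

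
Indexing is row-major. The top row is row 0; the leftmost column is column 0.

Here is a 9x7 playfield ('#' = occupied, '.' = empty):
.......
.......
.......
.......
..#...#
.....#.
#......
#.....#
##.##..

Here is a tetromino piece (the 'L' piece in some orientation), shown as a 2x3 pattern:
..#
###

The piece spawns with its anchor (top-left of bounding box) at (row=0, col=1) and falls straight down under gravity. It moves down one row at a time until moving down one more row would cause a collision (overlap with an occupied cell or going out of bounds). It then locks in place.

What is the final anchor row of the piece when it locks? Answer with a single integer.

Spawn at (row=0, col=1). Try each row:
  row 0: fits
  row 1: fits
  row 2: fits
  row 3: blocked -> lock at row 2

Answer: 2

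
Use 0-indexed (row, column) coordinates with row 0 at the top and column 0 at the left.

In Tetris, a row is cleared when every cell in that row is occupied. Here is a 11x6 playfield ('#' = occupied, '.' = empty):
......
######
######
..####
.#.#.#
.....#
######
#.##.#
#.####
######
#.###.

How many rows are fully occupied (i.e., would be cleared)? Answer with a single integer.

Answer: 4

Derivation:
Check each row:
  row 0: 6 empty cells -> not full
  row 1: 0 empty cells -> FULL (clear)
  row 2: 0 empty cells -> FULL (clear)
  row 3: 2 empty cells -> not full
  row 4: 3 empty cells -> not full
  row 5: 5 empty cells -> not full
  row 6: 0 empty cells -> FULL (clear)
  row 7: 2 empty cells -> not full
  row 8: 1 empty cell -> not full
  row 9: 0 empty cells -> FULL (clear)
  row 10: 2 empty cells -> not full
Total rows cleared: 4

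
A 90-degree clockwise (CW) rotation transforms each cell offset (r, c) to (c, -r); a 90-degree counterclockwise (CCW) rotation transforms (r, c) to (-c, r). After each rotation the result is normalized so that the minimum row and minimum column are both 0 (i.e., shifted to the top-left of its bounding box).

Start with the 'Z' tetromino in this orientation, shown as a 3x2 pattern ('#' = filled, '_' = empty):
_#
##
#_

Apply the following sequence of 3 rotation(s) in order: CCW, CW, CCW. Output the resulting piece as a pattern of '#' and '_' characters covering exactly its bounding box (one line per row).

Answer: ##_
_##

Derivation:
Start:
_#
##
#_
After rotation 1 (CCW):
##_
_##
After rotation 2 (CW):
_#
##
#_
After rotation 3 (CCW):
##_
_##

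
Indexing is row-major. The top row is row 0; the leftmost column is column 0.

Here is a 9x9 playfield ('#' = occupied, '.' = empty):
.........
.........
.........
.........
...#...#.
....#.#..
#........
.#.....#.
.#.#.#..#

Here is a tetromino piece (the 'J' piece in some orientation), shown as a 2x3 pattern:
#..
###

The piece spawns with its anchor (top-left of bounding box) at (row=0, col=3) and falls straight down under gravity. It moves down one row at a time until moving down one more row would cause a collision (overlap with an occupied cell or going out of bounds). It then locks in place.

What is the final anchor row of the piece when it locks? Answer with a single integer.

Answer: 2

Derivation:
Spawn at (row=0, col=3). Try each row:
  row 0: fits
  row 1: fits
  row 2: fits
  row 3: blocked -> lock at row 2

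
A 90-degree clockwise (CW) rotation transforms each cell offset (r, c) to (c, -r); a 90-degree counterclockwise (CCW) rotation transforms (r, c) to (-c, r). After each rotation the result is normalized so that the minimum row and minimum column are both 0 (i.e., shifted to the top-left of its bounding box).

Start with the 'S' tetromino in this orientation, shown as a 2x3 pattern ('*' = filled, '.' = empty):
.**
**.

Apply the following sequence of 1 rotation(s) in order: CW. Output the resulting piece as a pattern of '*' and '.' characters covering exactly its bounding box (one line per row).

Start:
.**
**.
After rotation 1 (CW):
*.
**
.*

Answer: *.
**
.*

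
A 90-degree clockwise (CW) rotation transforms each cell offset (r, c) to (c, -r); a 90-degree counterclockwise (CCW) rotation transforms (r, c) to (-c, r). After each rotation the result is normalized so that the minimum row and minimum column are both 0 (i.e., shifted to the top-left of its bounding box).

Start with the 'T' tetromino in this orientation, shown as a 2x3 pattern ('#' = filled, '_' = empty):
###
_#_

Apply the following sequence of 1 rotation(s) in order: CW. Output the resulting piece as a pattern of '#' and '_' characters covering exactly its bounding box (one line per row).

Start:
###
_#_
After rotation 1 (CW):
_#
##
_#

Answer: _#
##
_#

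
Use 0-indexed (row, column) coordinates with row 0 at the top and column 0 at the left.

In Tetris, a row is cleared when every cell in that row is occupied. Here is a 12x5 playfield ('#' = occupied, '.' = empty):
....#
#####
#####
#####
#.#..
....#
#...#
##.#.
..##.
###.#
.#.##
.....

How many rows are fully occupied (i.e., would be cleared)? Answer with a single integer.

Answer: 3

Derivation:
Check each row:
  row 0: 4 empty cells -> not full
  row 1: 0 empty cells -> FULL (clear)
  row 2: 0 empty cells -> FULL (clear)
  row 3: 0 empty cells -> FULL (clear)
  row 4: 3 empty cells -> not full
  row 5: 4 empty cells -> not full
  row 6: 3 empty cells -> not full
  row 7: 2 empty cells -> not full
  row 8: 3 empty cells -> not full
  row 9: 1 empty cell -> not full
  row 10: 2 empty cells -> not full
  row 11: 5 empty cells -> not full
Total rows cleared: 3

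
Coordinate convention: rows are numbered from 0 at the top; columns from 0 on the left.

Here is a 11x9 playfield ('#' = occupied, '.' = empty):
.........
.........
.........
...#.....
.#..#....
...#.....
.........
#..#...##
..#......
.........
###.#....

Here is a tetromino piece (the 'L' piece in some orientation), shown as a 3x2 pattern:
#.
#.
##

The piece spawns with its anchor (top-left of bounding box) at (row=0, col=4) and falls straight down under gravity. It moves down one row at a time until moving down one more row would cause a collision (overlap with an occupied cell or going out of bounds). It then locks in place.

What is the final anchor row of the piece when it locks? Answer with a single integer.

Answer: 1

Derivation:
Spawn at (row=0, col=4). Try each row:
  row 0: fits
  row 1: fits
  row 2: blocked -> lock at row 1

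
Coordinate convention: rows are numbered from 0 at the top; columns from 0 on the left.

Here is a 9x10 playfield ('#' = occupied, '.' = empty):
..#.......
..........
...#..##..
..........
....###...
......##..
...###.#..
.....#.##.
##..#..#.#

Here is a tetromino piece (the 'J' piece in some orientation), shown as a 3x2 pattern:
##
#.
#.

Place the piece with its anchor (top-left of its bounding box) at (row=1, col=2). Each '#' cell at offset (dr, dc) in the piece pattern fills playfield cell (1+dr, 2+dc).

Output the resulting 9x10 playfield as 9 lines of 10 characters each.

Fill (1+0,2+0) = (1,2)
Fill (1+0,2+1) = (1,3)
Fill (1+1,2+0) = (2,2)
Fill (1+2,2+0) = (3,2)

Answer: ..#.......
..##......
..##..##..
..#.......
....###...
......##..
...###.#..
.....#.##.
##..#..#.#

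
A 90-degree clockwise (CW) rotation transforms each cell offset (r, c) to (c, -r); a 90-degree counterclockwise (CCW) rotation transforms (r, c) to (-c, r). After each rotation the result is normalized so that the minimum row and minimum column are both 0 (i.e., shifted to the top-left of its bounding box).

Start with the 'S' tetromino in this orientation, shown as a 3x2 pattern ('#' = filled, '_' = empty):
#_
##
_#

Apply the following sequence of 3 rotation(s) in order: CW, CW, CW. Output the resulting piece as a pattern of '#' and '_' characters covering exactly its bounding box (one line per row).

Answer: _##
##_

Derivation:
Start:
#_
##
_#
After rotation 1 (CW):
_##
##_
After rotation 2 (CW):
#_
##
_#
After rotation 3 (CW):
_##
##_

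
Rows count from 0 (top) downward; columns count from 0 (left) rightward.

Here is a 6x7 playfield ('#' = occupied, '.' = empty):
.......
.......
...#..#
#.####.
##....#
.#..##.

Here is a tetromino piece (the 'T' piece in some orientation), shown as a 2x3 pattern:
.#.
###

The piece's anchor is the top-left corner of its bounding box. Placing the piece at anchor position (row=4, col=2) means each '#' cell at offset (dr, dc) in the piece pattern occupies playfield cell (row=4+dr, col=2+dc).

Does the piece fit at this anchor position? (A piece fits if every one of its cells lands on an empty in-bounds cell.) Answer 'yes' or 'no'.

Check each piece cell at anchor (4, 2):
  offset (0,1) -> (4,3): empty -> OK
  offset (1,0) -> (5,2): empty -> OK
  offset (1,1) -> (5,3): empty -> OK
  offset (1,2) -> (5,4): occupied ('#') -> FAIL
All cells valid: no

Answer: no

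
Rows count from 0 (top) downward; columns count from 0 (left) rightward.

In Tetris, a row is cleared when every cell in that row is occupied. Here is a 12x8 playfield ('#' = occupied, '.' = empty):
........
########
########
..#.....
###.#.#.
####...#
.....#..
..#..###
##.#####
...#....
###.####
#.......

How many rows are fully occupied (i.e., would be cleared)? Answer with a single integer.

Check each row:
  row 0: 8 empty cells -> not full
  row 1: 0 empty cells -> FULL (clear)
  row 2: 0 empty cells -> FULL (clear)
  row 3: 7 empty cells -> not full
  row 4: 3 empty cells -> not full
  row 5: 3 empty cells -> not full
  row 6: 7 empty cells -> not full
  row 7: 4 empty cells -> not full
  row 8: 1 empty cell -> not full
  row 9: 7 empty cells -> not full
  row 10: 1 empty cell -> not full
  row 11: 7 empty cells -> not full
Total rows cleared: 2

Answer: 2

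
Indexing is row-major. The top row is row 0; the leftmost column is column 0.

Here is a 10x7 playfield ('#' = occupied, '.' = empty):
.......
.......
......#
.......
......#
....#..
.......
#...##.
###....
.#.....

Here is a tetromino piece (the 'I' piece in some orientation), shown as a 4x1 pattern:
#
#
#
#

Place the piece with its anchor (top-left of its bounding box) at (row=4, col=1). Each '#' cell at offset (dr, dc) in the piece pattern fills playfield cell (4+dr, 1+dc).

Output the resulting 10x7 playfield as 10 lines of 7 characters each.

Fill (4+0,1+0) = (4,1)
Fill (4+1,1+0) = (5,1)
Fill (4+2,1+0) = (6,1)
Fill (4+3,1+0) = (7,1)

Answer: .......
.......
......#
.......
.#....#
.#..#..
.#.....
##..##.
###....
.#.....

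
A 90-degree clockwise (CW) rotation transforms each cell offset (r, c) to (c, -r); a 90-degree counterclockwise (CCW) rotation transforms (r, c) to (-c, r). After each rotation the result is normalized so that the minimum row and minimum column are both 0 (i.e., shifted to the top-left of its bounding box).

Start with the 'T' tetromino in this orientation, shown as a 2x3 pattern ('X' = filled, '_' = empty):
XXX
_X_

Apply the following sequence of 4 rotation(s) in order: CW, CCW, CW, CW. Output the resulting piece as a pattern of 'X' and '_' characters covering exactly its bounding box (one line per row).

Answer: _X_
XXX

Derivation:
Start:
XXX
_X_
After rotation 1 (CW):
_X
XX
_X
After rotation 2 (CCW):
XXX
_X_
After rotation 3 (CW):
_X
XX
_X
After rotation 4 (CW):
_X_
XXX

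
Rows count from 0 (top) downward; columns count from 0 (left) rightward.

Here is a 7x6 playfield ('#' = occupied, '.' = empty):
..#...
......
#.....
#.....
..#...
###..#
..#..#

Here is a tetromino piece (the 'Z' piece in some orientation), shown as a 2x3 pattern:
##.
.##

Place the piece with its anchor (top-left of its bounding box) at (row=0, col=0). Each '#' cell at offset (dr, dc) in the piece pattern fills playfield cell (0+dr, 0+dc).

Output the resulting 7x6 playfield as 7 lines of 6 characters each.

Answer: ###...
.##...
#.....
#.....
..#...
###..#
..#..#

Derivation:
Fill (0+0,0+0) = (0,0)
Fill (0+0,0+1) = (0,1)
Fill (0+1,0+1) = (1,1)
Fill (0+1,0+2) = (1,2)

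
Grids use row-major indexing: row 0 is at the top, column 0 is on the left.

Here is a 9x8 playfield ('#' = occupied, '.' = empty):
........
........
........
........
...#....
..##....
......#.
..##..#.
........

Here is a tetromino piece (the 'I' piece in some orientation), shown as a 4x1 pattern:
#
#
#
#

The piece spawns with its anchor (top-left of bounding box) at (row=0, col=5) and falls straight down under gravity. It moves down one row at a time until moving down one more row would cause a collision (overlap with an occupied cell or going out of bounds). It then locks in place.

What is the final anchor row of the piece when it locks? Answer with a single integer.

Answer: 5

Derivation:
Spawn at (row=0, col=5). Try each row:
  row 0: fits
  row 1: fits
  row 2: fits
  row 3: fits
  row 4: fits
  row 5: fits
  row 6: blocked -> lock at row 5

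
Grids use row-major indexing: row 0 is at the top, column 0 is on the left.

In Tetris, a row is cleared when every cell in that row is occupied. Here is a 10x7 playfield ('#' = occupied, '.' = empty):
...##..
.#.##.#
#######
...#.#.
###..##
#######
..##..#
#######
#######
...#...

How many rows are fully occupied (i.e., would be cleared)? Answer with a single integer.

Answer: 4

Derivation:
Check each row:
  row 0: 5 empty cells -> not full
  row 1: 3 empty cells -> not full
  row 2: 0 empty cells -> FULL (clear)
  row 3: 5 empty cells -> not full
  row 4: 2 empty cells -> not full
  row 5: 0 empty cells -> FULL (clear)
  row 6: 4 empty cells -> not full
  row 7: 0 empty cells -> FULL (clear)
  row 8: 0 empty cells -> FULL (clear)
  row 9: 6 empty cells -> not full
Total rows cleared: 4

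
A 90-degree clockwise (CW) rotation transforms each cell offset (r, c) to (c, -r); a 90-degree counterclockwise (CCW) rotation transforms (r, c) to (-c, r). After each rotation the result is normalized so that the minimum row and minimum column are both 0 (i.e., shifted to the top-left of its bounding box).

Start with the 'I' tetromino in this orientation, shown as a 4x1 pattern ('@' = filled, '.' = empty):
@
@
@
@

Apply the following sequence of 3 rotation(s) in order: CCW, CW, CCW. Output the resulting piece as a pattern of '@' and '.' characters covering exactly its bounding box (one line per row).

Answer: @@@@

Derivation:
Start:
@
@
@
@
After rotation 1 (CCW):
@@@@
After rotation 2 (CW):
@
@
@
@
After rotation 3 (CCW):
@@@@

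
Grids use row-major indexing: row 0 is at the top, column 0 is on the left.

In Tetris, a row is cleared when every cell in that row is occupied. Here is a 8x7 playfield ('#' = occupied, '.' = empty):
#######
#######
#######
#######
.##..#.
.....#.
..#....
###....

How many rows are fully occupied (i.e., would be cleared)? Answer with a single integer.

Check each row:
  row 0: 0 empty cells -> FULL (clear)
  row 1: 0 empty cells -> FULL (clear)
  row 2: 0 empty cells -> FULL (clear)
  row 3: 0 empty cells -> FULL (clear)
  row 4: 4 empty cells -> not full
  row 5: 6 empty cells -> not full
  row 6: 6 empty cells -> not full
  row 7: 4 empty cells -> not full
Total rows cleared: 4

Answer: 4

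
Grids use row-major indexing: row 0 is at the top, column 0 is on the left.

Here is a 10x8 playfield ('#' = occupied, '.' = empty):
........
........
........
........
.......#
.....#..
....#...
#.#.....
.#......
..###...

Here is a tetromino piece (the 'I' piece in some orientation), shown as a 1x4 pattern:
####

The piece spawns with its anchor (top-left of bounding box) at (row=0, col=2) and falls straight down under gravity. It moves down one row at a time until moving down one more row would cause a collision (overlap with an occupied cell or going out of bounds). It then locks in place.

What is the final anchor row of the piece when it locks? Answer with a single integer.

Answer: 4

Derivation:
Spawn at (row=0, col=2). Try each row:
  row 0: fits
  row 1: fits
  row 2: fits
  row 3: fits
  row 4: fits
  row 5: blocked -> lock at row 4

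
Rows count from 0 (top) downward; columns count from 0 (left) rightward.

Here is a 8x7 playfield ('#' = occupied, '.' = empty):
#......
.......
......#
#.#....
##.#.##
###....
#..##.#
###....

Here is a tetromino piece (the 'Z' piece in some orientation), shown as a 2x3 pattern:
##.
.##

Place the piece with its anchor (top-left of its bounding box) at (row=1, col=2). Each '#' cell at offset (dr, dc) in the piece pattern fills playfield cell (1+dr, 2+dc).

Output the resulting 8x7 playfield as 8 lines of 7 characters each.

Answer: #......
..##...
...##.#
#.#....
##.#.##
###....
#..##.#
###....

Derivation:
Fill (1+0,2+0) = (1,2)
Fill (1+0,2+1) = (1,3)
Fill (1+1,2+1) = (2,3)
Fill (1+1,2+2) = (2,4)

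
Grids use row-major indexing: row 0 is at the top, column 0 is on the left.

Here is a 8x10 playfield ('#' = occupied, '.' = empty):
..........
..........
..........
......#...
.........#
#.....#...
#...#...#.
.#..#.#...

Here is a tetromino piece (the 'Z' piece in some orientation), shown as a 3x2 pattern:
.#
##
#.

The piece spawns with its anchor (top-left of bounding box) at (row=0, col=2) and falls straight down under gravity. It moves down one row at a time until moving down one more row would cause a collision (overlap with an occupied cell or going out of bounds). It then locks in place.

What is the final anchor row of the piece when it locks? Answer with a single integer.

Spawn at (row=0, col=2). Try each row:
  row 0: fits
  row 1: fits
  row 2: fits
  row 3: fits
  row 4: fits
  row 5: fits
  row 6: blocked -> lock at row 5

Answer: 5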